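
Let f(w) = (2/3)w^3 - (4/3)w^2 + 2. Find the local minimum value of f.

98/81

f'(w) = 2w^2 - (8/3)w = 0 at w = 0, 4/3.
f''(w) = 4w - 8/3. f''(0) = -8/3 < 0 ⇒ local maximum; f''(4/3) = 8/3 > 0 ⇒ local minimum.
The local minimum is f(4/3) = 98/81.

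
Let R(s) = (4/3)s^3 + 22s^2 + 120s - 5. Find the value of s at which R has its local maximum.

-6

R'(s) = 4s^2 + 44s + 120. Setting R'(s) = 0 gives s ∈ {-6, -5}.
Second-derivative test with R''(s) = 8s + 44: R''(-6) = -4 < 0 ⇒ local maximum; R''(-5) = 4 > 0 ⇒ local minimum.
Thus R has its local maximum at s = -6, with value -221.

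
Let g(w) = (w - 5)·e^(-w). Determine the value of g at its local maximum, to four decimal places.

Differentiating with the product rule gives g'(w) = (-w + 6)·e^(-w). Since e^(-w) > 0, the only critical point is w = 6.
g''(6) has the same sign as -1 < 0, so this is a local maximum.
g(6) = (1)·e^(-6) ≈ 0.0025.

0.0025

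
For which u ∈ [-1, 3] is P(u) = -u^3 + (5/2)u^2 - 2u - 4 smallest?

3

Differentiating, P'(u) = -3u^2 + 5u - 2; which vanishes at u = 2/3 and u = 1.
Compare values at every candidate in [-1, 3]: P(-1) = 3/2, P(2/3) = -122/27, P(1) = -9/2, P(3) = -29/2.
The minimum over the interval is -29/2, attained at u = 3.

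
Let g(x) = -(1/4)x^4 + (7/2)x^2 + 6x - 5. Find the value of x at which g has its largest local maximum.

3

g'(x) = -x^3 + 7x + 6 = 0 at x = -2, -1, 3.
Second-derivative test with g''(x) = -3x^2 + 7: g''(-2) = -5 < 0 ⇒ local maximum; g''(-1) = 4 > 0 ⇒ local minimum; g''(3) = -20 < 0 ⇒ local maximum.
The largest local maximum is g(3) = 97/4.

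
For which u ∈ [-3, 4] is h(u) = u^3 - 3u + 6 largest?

Differentiating, h'(u) = 3u^2 - 3; which vanishes at u = -1 and u = 1.
Evaluating at the critical points and endpoints: h(-3) = -12, h(-1) = 8, h(1) = 4, h(4) = 58.
So the maximum is h(4) = 58.

4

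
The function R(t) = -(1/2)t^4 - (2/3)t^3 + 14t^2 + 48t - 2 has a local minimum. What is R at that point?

R'(t) = -2t^3 - 2t^2 + 28t + 48 = 0 at t = -3, -2, 4.
Since R''(t) = -6t^2 - 4t + 28, we get R''(-3) = -14 < 0 ⇒ local maximum; R''(-2) = 12 > 0 ⇒ local minimum; R''(4) = -84 < 0 ⇒ local maximum.
Thus R has its local minimum at t = -2, with value -134/3.

-134/3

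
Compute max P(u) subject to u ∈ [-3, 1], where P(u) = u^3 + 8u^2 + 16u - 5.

P'(u) = 3u^2 + 16u + 16, whose only zero in [-3, 1] is u = -4/3.
Evaluating at the critical points and endpoints: P(-3) = -8, P(-4/3) = -391/27, P(1) = 20.
Hence the absolute maximum is 20 at u = 1.

20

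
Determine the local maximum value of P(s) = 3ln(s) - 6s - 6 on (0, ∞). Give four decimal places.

P'(s) = 3/s − 6 = 0 gives s = 1/2.
P''(s) = -3/s², which is negative for s > 0, so this is a local maximum.
P(1/2) = 3·ln(1/2) - 3 - 6 ≈ -11.0794.

-11.0794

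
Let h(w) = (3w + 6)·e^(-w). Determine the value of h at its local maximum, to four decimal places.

8.1548

Differentiating with the product rule gives h'(w) = (-3w - 3)·e^(-w). Since e^(-w) > 0, the only critical point is w = -1.
h''(-1) has the same sign as -3 < 0, so this is a local maximum.
h(-1) = (3)·e^(1) ≈ 8.1548.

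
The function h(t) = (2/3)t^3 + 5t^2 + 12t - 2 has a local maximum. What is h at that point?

h'(t) = 2t^2 + 10t + 12 = 0 at t = -3, -2.
h''(t) = 4t + 10. h''(-3) = -2 < 0 ⇒ local maximum; h''(-2) = 2 > 0 ⇒ local minimum.
So the local maximum value is h(-3) = -11.

-11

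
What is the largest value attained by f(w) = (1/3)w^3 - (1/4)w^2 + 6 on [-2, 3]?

51/4

f'(w) = w^2 - (1/2)w, which vanishes at w = 0 and w = 1/2.
Candidates: f(-2) = 7/3,  f(0) = 6,  f(1/2) = 287/48,  f(3) = 51/4.
The maximum over the interval is 51/4, attained at w = 3.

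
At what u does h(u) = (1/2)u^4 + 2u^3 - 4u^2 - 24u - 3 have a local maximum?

h'(u) = 2u^3 + 6u^2 - 8u - 24 = 0 at u = -3, -2, 2.
Second-derivative test with h''(u) = 6u^2 + 12u - 8: h''(-3) = 10 > 0 ⇒ local minimum; h''(-2) = -8 < 0 ⇒ local maximum; h''(2) = 40 > 0 ⇒ local minimum.
The local maximum is h(-2) = 21.

-2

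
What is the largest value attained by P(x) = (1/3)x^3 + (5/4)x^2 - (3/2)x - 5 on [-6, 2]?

7/4

P'(x) = x^2 + (5/2)x - 3/2, which vanishes at x = -3 and x = 1/2.
Candidates: P(-6) = -23,  P(-3) = 7/4,  P(1/2) = -259/48,  P(2) = -1/3.
So the maximum is P(-3) = 7/4.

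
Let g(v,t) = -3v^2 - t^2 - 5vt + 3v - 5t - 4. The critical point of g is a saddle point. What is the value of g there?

∂g/∂v = -6v - 5t + 3 = 0 and ∂g/∂t = -5v - 2t - 5 = 0, so (v, t) = (-31/13, 45/13).
The Hessian has g_{vv} = -6, g_{tt} = -2, g_{vt} = -5, giving D = -13 < 0, so the point is a saddle point.
g(-31/13, 45/13) = -211/13.

-211/13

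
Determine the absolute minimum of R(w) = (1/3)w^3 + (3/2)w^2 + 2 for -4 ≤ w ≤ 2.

2

Differentiating, R'(w) = w^2 + 3w; which vanishes at w = -3 and w = 0.
Candidates: R(-4) = 14/3, R(-3) = 13/2, R(0) = 2, R(2) = 32/3.
The minimum over the interval is 2, attained at w = 0.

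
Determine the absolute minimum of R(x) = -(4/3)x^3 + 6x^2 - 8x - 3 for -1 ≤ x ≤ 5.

-179/3

The derivative is -4x^2 + 12x - 8, which vanishes at x = 1 and x = 2.
Candidates: R(-1) = 37/3,  R(1) = -19/3,  R(2) = -17/3,  R(5) = -179/3.
The minimum over the interval is -179/3, attained at x = 5.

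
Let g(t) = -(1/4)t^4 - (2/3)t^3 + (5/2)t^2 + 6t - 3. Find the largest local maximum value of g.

29/3

g'(t) = -t^3 - 2t^2 + 5t + 6 = 0 at t = -3, -1, 2.
Second-derivative test with g''(t) = -3t^2 - 4t + 5: g''(-3) = -10 < 0 ⇒ local maximum; g''(-1) = 6 > 0 ⇒ local minimum; g''(2) = -15 < 0 ⇒ local maximum.
So the largest local maximum value is g(2) = 29/3.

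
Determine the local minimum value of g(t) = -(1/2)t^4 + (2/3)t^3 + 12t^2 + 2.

2

Critical points: g'(t) = -2t^3 + 2t^2 + 24t vanishes at t = -3, 0, 4.
Since g''(t) = -6t^2 + 4t + 24, we get g''(-3) = -42 < 0 ⇒ local maximum; g''(0) = 24 > 0 ⇒ local minimum; g''(4) = -56 < 0 ⇒ local maximum.
The local minimum is g(0) = 2.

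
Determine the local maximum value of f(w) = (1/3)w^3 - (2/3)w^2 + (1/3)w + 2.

166/81

f'(w) = w^2 - (4/3)w + 1/3 = 0 at w = 1/3, 1.
Since f''(w) = 2w - 4/3, we get f''(1/3) = -2/3 < 0 ⇒ local maximum; f''(1) = 2/3 > 0 ⇒ local minimum.
The local maximum is f(1/3) = 166/81.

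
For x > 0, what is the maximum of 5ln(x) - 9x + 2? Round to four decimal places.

-5.9389

f'(x) = 5/x − 9 = 0 gives x = 5/9.
f''(x) = -5/x², which is negative for x > 0, so this is a local maximum.
f(5/9) = 5·ln(5/9) - 5 + 2 ≈ -5.9389.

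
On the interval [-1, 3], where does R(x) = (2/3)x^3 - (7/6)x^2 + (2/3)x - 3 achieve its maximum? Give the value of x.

R'(x) = 2x^2 - (7/3)x + 2/3, which vanishes at x = 1/2 and x = 2/3.
Candidates: R(-1) = -11/2; R(1/2) = -23/8; R(2/3) = -233/81; R(3) = 13/2.
The maximum over the interval is 13/2, attained at x = 3.

3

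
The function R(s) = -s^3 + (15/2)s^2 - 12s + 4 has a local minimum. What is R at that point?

-3/2

Critical points: R'(s) = -3s^2 + 15s - 12 vanishes at s = 1, 4.
R''(s) = -6s + 15. R''(1) = 9 > 0 ⇒ local minimum; R''(4) = -9 < 0 ⇒ local maximum.
So the local minimum value is R(1) = -3/2.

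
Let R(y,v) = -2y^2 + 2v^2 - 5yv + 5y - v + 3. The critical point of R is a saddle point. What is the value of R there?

∂R/∂y = -4y - 5v + 5 = 0 and ∂R/∂v = -5y + 4v - 1 = 0, so (y, v) = (15/41, 29/41).
The Hessian has R_{yy} = -4, R_{vv} = 4, R_{yv} = -5, giving D = -41 < 0, so the point is a saddle point.
R(15/41, 29/41) = 146/41.

146/41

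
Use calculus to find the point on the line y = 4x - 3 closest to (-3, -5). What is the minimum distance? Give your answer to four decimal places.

Minimize D(x)^2 = (x + 3)^2 + (4x + 2)^2.
d/dx[D^2] = 2(x + 3) + 2·4·(4x + 2) = 0 ⇒ x = -11/17.
Then y = -95/17 and the distance is √(100/17) ≈ 2.4254.

2.4254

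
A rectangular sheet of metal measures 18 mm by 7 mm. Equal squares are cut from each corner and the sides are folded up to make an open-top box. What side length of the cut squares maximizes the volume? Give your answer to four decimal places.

1.5473

With cut size x, the volume is V(x) = x(18 − 2x)(7 − 2x) for 0 < x < 3.5.
V'(x) = 12x^2 − 100x + 126. Setting V'(x) = 0 gives x ≈ 1.5473 (the root in (0, 3.5)).
V''(x) = 24x − 100 is negative there, so this is the maximum; V ≈ 90.0707.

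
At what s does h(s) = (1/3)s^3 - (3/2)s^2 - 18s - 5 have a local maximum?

-3

h'(s) = s^2 - 3s - 18. Setting h'(s) = 0 gives s ∈ {-3, 6}.
Since h''(s) = 2s - 3, we get h''(-3) = -9 < 0 ⇒ local maximum; h''(6) = 9 > 0 ⇒ local minimum.
Thus h has its local maximum at s = -3, with value 53/2.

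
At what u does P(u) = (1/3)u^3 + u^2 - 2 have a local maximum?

-2

Critical points: P'(u) = u^2 + 2u vanishes at u = -2, 0.
Second-derivative test with P''(u) = 2u + 2: P''(-2) = -2 < 0 ⇒ local maximum; P''(0) = 2 > 0 ⇒ local minimum.
The local maximum is P(-2) = -2/3.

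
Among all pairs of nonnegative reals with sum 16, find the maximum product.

64

With x + y = 16, the product is P(x) = x(16 − x).
P'(x) = 16 − 2x = 0 gives x = 8; P'' = −2 < 0, so this is the maximum.
P = 8·8 = 64.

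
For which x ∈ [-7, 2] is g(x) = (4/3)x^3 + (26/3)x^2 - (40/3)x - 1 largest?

-5

Differentiating, g'(x) = 4x^2 + (52/3)x - 40/3; which vanishes at x = -5 and x = 2/3.
Candidates: g(-7) = 179/3, g(-5) = 347/3, g(2/3) = -457/81, g(2) = 53/3.
So the maximum is g(-5) = 347/3.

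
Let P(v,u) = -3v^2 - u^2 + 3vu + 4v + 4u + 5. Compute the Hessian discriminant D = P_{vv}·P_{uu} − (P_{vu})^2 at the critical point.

∂P/∂v = -6v + 3u + 4 = 0 and ∂P/∂u = 3v - 2u + 4 = 0, so (v, u) = (20/3, 12).
The Hessian has P_{vv} = -6, P_{uu} = -2, P_{vu} = 3, giving D = 3 > 0 with P_{vv} < 0, so the point is a local maximum.
D = (-6)·(-2) − (3)^2 = 3.

3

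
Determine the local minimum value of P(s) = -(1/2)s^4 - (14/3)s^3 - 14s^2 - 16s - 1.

13/3

Critical points: P'(s) = -2s^3 - 14s^2 - 28s - 16 vanishes at s = -4, -2, -1.
P''(s) = -6s^2 - 28s - 28. P''(-4) = -12 < 0 ⇒ local maximum; P''(-2) = 4 > 0 ⇒ local minimum; P''(-1) = -6 < 0 ⇒ local maximum.
Thus P has its local minimum at s = -2, with value 13/3.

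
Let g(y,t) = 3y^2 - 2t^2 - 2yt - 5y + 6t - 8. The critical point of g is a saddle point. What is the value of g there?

∂g/∂y = 6y - 2t - 5 = 0 and ∂g/∂t = -2y - 4t + 6 = 0, so (y, t) = (8/7, 13/14).
The Hessian has g_{yy} = 6, g_{tt} = -4, g_{yt} = -2, giving D = -28 < 0, so the point is a saddle point.
g(8/7, 13/14) = -113/14.

-113/14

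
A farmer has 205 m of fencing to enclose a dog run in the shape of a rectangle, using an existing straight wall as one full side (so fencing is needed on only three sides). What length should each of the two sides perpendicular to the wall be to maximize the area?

Let the sides perpendicular to the wall have length x and the parallel side y, so 2x + y = 205 and the area is A = xy = x(205 − 2x).
A'(x) = 205 − 4x = 0 gives x = 205/4, and A''(x) = −4 < 0 confirms a maximum.
Then y = 205 − 2·205/4 = 205/2 and A = 42025/8.

205/4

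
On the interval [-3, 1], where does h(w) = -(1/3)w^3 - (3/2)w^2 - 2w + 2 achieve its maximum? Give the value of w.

The derivative is -w^2 - 3w - 2, which vanishes at w = -2 and w = -1.
Candidates: h(-3) = 7/2, h(-2) = 8/3, h(-1) = 17/6, h(1) = -11/6.
Hence the absolute maximum is 7/2 at w = -3.

-3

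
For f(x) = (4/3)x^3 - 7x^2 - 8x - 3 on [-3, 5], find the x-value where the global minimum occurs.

-3

The derivative is 4x^2 - 14x - 8, which vanishes at x = -1/2 and x = 4.
Evaluating at the critical points and endpoints: f(-3) = -78; f(-1/2) = -11/12; f(4) = -185/3; f(5) = -154/3.
Hence the absolute minimum is -78 at x = -3.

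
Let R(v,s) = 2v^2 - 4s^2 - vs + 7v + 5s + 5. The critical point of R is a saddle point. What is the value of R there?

∂R/∂v = 4v - s + 7 = 0 and ∂R/∂s = -v - 8s + 5 = 0, so (v, s) = (-17/11, 9/11).
The Hessian has R_{vv} = 4, R_{ss} = -8, R_{vs} = -1, giving D = -33 < 0, so the point is a saddle point.
R(-17/11, 9/11) = 18/11.

18/11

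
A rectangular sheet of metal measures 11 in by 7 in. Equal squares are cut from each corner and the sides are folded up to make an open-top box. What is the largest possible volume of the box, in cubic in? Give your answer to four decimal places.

48.2170

With cut size x, the volume is V(x) = x(11 − 2x)(7 − 2x) for 0 < x < 3.5.
V'(x) = 12x^2 − 72x + 77. Setting V'(x) = 0 gives x ≈ 1.3927 (the root in (0, 3.5)).
V''(x) = 24x − 72 is negative there, so this is the maximum; V ≈ 48.2170.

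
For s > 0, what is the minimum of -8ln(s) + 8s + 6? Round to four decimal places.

14.0000

f'(s) = -8/s + 8 = 0 gives s = 1.
f''(s) = 8/s², which is positive for s > 0, so this is a local minimum.
f(1) = -8·ln(1) + 8 + 6 ≈ 14.0000.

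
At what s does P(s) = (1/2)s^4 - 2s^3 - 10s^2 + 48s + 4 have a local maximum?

2

Critical points: P'(s) = 2s^3 - 6s^2 - 20s + 48 vanishes at s = -3, 2, 4.
P''(s) = 6s^2 - 12s - 20. P''(-3) = 70 > 0 ⇒ local minimum; P''(2) = -20 < 0 ⇒ local maximum; P''(4) = 28 > 0 ⇒ local minimum.
The local maximum is P(2) = 52.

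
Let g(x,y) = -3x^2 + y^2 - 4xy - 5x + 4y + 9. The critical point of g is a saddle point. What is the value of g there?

∂g/∂x = -6x - 4y - 5 = 0 and ∂g/∂y = -4x + 2y + 4 = 0, so (x, y) = (3/14, -11/7).
The Hessian has g_{xx} = -6, g_{yy} = 2, g_{xy} = -4, giving D = -28 < 0, so the point is a saddle point.
g(3/14, -11/7) = 149/28.

149/28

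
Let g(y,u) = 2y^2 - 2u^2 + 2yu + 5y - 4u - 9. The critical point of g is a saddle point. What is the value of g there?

-79/10

∂g/∂y = 4y + 2u + 5 = 0 and ∂g/∂u = 2y - 4u - 4 = 0, so (y, u) = (-3/5, -13/10).
The Hessian has g_{yy} = 4, g_{uu} = -4, g_{yu} = 2, giving D = -20 < 0, so the point is a saddle point.
g(-3/5, -13/10) = -79/10.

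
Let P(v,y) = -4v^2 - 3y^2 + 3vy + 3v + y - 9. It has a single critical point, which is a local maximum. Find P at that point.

∂P/∂v = -8v + 3y + 3 = 0 and ∂P/∂y = 3v - 6y + 1 = 0, so (v, y) = (7/13, 17/39).
The Hessian has P_{vv} = -8, P_{yy} = -6, P_{vy} = 3, giving D = 39 > 0 with P_{vv} < 0, so the point is a local maximum.
P(7/13, 17/39) = -311/39.

-311/39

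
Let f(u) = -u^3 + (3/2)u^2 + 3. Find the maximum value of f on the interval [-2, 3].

Differentiating, f'(u) = -3u^2 + 3u; which vanishes at u = 0 and u = 1.
Compare values at every candidate in [-2, 3]: f(-2) = 17,  f(0) = 3,  f(1) = 7/2,  f(3) = -21/2.
So the maximum is f(-2) = 17.

17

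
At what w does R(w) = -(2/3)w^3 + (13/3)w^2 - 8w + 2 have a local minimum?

Critical points: R'(w) = -2w^2 + (26/3)w - 8 vanishes at w = 4/3, 3.
Second-derivative test with R''(w) = -4w + 26/3: R''(4/3) = 10/3 > 0 ⇒ local minimum; R''(3) = -10/3 < 0 ⇒ local maximum.
So the local minimum value is R(4/3) = -206/81.

4/3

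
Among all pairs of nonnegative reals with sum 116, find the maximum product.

With x + y = 116, the product is P(x) = x(116 − x).
P'(x) = 116 − 2x = 0 gives x = 58; P'' = −2 < 0, so this is the maximum.
P = 58·58 = 3364.

3364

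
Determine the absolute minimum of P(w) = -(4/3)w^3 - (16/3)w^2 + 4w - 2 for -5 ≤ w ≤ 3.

Differentiating, P'(w) = -4w^2 - (32/3)w + 4; which vanishes at w = -3 and w = 1/3.
Evaluating at the critical points and endpoints: P(-5) = 34/3,  P(-3) = -26,  P(1/3) = -106/81,  P(3) = -74.
The minimum over the interval is -74, attained at w = 3.

-74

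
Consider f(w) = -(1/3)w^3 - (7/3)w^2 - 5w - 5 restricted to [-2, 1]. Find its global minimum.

The derivative is -w^2 - (14/3)w - 5, whose only zero in [-2, 1] is w = -5/3.
Candidates: f(-2) = -5/3; f(-5/3) = -130/81; f(1) = -38/3.
So the minimum is f(1) = -38/3.

-38/3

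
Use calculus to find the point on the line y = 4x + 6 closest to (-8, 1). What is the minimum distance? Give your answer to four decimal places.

Minimize D(x)^2 = (x + 8)^2 + (4x + 5)^2.
d/dx[D^2] = 2(x + 8) + 2·4·(4x + 5) = 0 ⇒ x = -28/17.
Then y = -10/17 and the distance is √(729/17) ≈ 6.5485.

6.5485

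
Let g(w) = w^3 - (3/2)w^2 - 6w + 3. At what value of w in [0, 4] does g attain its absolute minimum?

2

Differentiating, g'(w) = 3w^2 - 3w - 6; whose only zero in [0, 4] is w = 2.
Evaluating at the critical points and endpoints: g(0) = 3; g(2) = -7; g(4) = 19.
The minimum over the interval is -7, attained at w = 2.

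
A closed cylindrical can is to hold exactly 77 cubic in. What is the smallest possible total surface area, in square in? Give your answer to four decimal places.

With radius r and height h, πr²h = 77 so h = 77/(πr²), and S(r) = 2πr² + 2πrh = 2πr² + 2·77/r.
S'(r) = 4πr − 2·77/r² = 0 ⇒ r³ = 77/(2π), so r ≈ 2.3055 and h = 2r ≈ 4.6111.
S''(r) = 4π + 4·77/r³ > 0, so this is the minimum; S ≈ 100.1940.

100.1940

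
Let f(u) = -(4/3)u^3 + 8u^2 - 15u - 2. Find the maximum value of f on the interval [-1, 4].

67/3

Differentiating, f'(u) = -4u^2 + 16u - 15; which vanishes at u = 3/2 and u = 5/2.
Evaluating at the critical points and endpoints: f(-1) = 67/3; f(3/2) = -11; f(5/2) = -31/3; f(4) = -58/3.
So the maximum is f(-1) = 67/3.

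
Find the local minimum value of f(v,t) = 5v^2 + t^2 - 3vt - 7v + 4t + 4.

∂f/∂v = 10v - 3t - 7 = 0 and ∂f/∂t = -3v + 2t + 4 = 0, so (v, t) = (2/11, -19/11).
The Hessian has f_{vv} = 10, f_{tt} = 2, f_{vt} = -3, giving D = 11 > 0 with f_{vv} > 0, so the point is a local minimum.
f(2/11, -19/11) = -1/11.

-1/11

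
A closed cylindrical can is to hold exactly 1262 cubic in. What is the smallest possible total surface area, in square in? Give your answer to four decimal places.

With radius r and height h, πr²h = 1262 so h = 1262/(πr²), and S(r) = 2πr² + 2πrh = 2πr² + 2·1262/r.
S'(r) = 4πr − 2·1262/r² = 0 ⇒ r³ = 1262/(2π), so r ≈ 5.8563 and h = 2r ≈ 11.7127.
S''(r) = 4π + 4·1262/r³ > 0, so this is the minimum; S ≈ 646.4785.

646.4785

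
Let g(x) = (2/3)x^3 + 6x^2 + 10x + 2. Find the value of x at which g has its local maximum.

-5

g'(x) = 2x^2 + 12x + 10 = 0 at x = -5, -1.
Second-derivative test with g''(x) = 4x + 12: g''(-5) = -8 < 0 ⇒ local maximum; g''(-1) = 8 > 0 ⇒ local minimum.
Thus g has its local maximum at x = -5, with value 56/3.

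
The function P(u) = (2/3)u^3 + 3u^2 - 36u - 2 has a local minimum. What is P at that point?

P'(u) = 2u^2 + 6u - 36. Setting P'(u) = 0 gives u ∈ {-6, 3}.
Since P''(u) = 4u + 6, we get P''(-6) = -18 < 0 ⇒ local maximum; P''(3) = 18 > 0 ⇒ local minimum.
So the local minimum value is P(3) = -65.

-65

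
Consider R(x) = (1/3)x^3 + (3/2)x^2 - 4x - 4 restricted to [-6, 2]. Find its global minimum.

-37/6

The derivative is x^2 + 3x - 4, which vanishes at x = -4 and x = 1.
Candidates: R(-6) = 2,  R(-4) = 44/3,  R(1) = -37/6,  R(2) = -10/3.
The minimum over the interval is -37/6, attained at x = 1.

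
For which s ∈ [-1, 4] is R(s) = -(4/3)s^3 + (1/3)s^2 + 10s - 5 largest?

R'(s) = -4s^2 + (2/3)s + 10, whose only zero in [-1, 4] is s = 5/3.
Evaluating at the critical points and endpoints: R(-1) = -40/3,  R(5/3) = 520/81,  R(4) = -45.
The maximum over the interval is 520/81, attained at s = 5/3.

5/3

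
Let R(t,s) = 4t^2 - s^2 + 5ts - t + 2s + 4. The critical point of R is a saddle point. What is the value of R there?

189/41

∂R/∂t = 8t + 5s - 1 = 0 and ∂R/∂s = 5t - 2s + 2 = 0, so (t, s) = (-8/41, 21/41).
The Hessian has R_{tt} = 8, R_{ss} = -2, R_{ts} = 5, giving D = -41 < 0, so the point is a saddle point.
R(-8/41, 21/41) = 189/41.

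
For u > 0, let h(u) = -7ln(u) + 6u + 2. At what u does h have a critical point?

h'(u) = -7/u + 6 = 0 gives u = 7/6.
h''(u) = 7/u², which is positive for u > 0, so this is a local minimum.
h(7/6) = -7·ln(7/6) + 7 + 2 ≈ 7.9209.

7/6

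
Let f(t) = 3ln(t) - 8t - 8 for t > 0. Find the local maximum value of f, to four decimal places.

-13.9425

f'(t) = 3/t − 8 = 0 gives t = 3/8.
f''(t) = -3/t², which is negative for t > 0, so this is a local maximum.
f(3/8) = 3·ln(3/8) - 3 - 8 ≈ -13.9425.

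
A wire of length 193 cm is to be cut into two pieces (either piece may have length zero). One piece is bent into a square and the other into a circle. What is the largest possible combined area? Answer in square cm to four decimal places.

2964.1812

Let x be the length used for the square. Square side x/4; circle radius (193−x)/(2π).
A(x) = (x/4)² + π·((193−x)/(2π))² = x²/16 + (193−x)²/(4π) for 0 ≤ x ≤ 193. A'(x) = x/8 − (193−x)/(2π) = 0 gives x = 4·193/(π+4) ≈ 108.0991.
A'' > 0, so the interior critical point is a minimum; the maximum is at an endpoint. A(0) = 2964.1812 and A(193) = 2328.0625, so the largest area is 2964.1812.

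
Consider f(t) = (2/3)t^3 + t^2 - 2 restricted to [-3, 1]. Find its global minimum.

f'(t) = 2t^2 + 2t, which vanishes at t = -1 and t = 0.
Evaluating at the critical points and endpoints: f(-3) = -11; f(-1) = -5/3; f(0) = -2; f(1) = -1/3.
So the minimum is f(-3) = -11.

-11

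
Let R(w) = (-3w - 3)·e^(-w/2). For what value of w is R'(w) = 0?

By the product rule, R'(w) = ((3/2)w - 3/2)·e^(-w/2). Since e^(-w/2) > 0, the only critical point is w = 1.
R''(1) has the same sign as 3/2 > 0, so this is a local minimum.
R(1) = (-6)·e^(-1/2) ≈ -3.6392.

1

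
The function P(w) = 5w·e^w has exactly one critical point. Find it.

-1

Differentiating with the product rule gives P'(w) = (5w + 5)·e^w. Since e^w > 0, the only critical point is w = -1.
P''(-1) has the same sign as 5 > 0, so this is a local minimum.
P(-1) = (-5)·e^(-1) ≈ -1.8394.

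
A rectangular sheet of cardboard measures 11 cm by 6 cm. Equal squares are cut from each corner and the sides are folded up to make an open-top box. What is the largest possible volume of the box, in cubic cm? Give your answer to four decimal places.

With cut size x, the volume is V(x) = x(11 − 2x)(6 − 2x) for 0 < x < 3.
V'(x) = 12x^2 − 68x + 66. Setting V'(x) = 0 gives x ≈ 1.2434 (the root in (0, 3)).
V''(x) = 24x − 68 is negative there, so this is the maximum; V ≈ 37.1883.

37.1883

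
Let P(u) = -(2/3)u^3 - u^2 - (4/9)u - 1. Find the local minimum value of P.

-77/81

P'(u) = -2u^2 - 2u - 4/9 = 0 at u = -2/3, -1/3.
Since P''(u) = -4u - 2, we get P''(-2/3) = 2/3 > 0 ⇒ local minimum; P''(-1/3) = -2/3 < 0 ⇒ local maximum.
The local minimum is P(-2/3) = -77/81.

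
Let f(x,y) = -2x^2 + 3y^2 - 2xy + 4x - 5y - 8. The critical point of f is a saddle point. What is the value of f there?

-19/2

∂f/∂x = -4x - 2y + 4 = 0 and ∂f/∂y = -2x + 6y - 5 = 0, so (x, y) = (1/2, 1).
The Hessian has f_{xx} = -4, f_{yy} = 6, f_{xy} = -2, giving D = -28 < 0, so the point is a saddle point.
f(1/2, 1) = -19/2.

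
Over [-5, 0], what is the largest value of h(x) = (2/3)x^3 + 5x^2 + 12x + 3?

3

h'(x) = 2x^2 + 10x + 12, which vanishes at x = -3 and x = -2.
Compare values at every candidate in [-5, 0]: h(-5) = -46/3, h(-3) = -6, h(-2) = -19/3, h(0) = 3.
Hence the absolute maximum is 3 at x = 0.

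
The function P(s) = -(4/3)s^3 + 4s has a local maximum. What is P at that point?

8/3

Critical points: P'(s) = -4s^2 + 4 vanishes at s = -1, 1.
Second-derivative test with P''(s) = -8s: P''(-1) = 8 > 0 ⇒ local minimum; P''(1) = -8 < 0 ⇒ local maximum.
Thus P has its local maximum at s = 1, with value 8/3.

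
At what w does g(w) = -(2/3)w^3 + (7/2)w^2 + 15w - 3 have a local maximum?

Critical points: g'(w) = -2w^2 + 7w + 15 vanishes at w = -3/2, 5.
Since g''(w) = -4w + 7, we get g''(-3/2) = 13 > 0 ⇒ local minimum; g''(5) = -13 < 0 ⇒ local maximum.
Thus g has its local maximum at w = 5, with value 457/6.

5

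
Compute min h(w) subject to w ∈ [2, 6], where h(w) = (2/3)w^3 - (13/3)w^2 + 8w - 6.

-3

h'(w) = 2w^2 - (26/3)w + 8, whose only zero in [2, 6] is w = 3.
Compare values at every candidate in [2, 6]: h(2) = -2,  h(3) = -3,  h(6) = 30.
Hence the absolute minimum is -3 at w = 3.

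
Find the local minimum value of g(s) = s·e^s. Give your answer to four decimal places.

-0.3679

g'(s) = 1·e^s + (s)·1·e^s = (s + 1)·e^s. Since e^s > 0, the only critical point is s = -1.
g''(-1) has the same sign as 1 > 0, so this is a local minimum.
g(-1) = (-1)·e^(-1) ≈ -0.3679.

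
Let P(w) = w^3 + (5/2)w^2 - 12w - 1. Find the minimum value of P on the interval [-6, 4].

P'(w) = 3w^2 + 5w - 12, which vanishes at w = -3 and w = 4/3.
Evaluating at the critical points and endpoints: P(-6) = -55,  P(-3) = 61/2,  P(4/3) = -275/27,  P(4) = 55.
Hence the absolute minimum is -55 at w = -6.

-55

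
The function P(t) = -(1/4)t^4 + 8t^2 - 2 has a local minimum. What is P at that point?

-2

P'(t) = -t^3 + 16t = 0 at t = -4, 0, 4.
P''(t) = -3t^2 + 16. P''(-4) = -32 < 0 ⇒ local maximum; P''(0) = 16 > 0 ⇒ local minimum; P''(4) = -32 < 0 ⇒ local maximum.
So the local minimum value is P(0) = -2.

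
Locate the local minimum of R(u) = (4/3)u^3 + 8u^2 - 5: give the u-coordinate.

Critical points: R'(u) = 4u^2 + 16u vanishes at u = -4, 0.
Second-derivative test with R''(u) = 8u + 16: R''(-4) = -16 < 0 ⇒ local maximum; R''(0) = 16 > 0 ⇒ local minimum.
So the local minimum value is R(0) = -5.

0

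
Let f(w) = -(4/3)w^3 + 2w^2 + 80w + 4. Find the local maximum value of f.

Critical points: f'(w) = -4w^2 + 4w + 80 vanishes at w = -4, 5.
f''(w) = -8w + 4. f''(-4) = 36 > 0 ⇒ local minimum; f''(5) = -36 < 0 ⇒ local maximum.
So the local maximum value is f(5) = 862/3.

862/3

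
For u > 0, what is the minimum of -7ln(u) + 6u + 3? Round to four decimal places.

P'(u) = -7/u + 6 = 0 gives u = 7/6.
P''(u) = 7/u², which is positive for u > 0, so this is a local minimum.
P(7/6) = -7·ln(7/6) + 7 + 3 ≈ 8.9209.

8.9209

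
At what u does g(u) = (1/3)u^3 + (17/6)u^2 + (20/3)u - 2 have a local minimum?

-5/3

g'(u) = u^2 + (17/3)u + 20/3 = 0 at u = -4, -5/3.
Since g''(u) = 2u + 17/3, we get g''(-4) = -7/3 < 0 ⇒ local maximum; g''(-5/3) = 7/3 > 0 ⇒ local minimum.
So the local minimum value is g(-5/3) = -1099/162.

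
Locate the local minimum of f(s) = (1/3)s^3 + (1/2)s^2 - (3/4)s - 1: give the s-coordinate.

1/2

f'(s) = s^2 + s - 3/4. Setting f'(s) = 0 gives s ∈ {-3/2, 1/2}.
f''(s) = 2s + 1. f''(-3/2) = -2 < 0 ⇒ local maximum; f''(1/2) = 2 > 0 ⇒ local minimum.
The local minimum is f(1/2) = -29/24.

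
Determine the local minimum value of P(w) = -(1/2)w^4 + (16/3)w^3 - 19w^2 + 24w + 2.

P'(w) = -2w^3 + 16w^2 - 38w + 24. Setting P'(w) = 0 gives w ∈ {1, 3, 4}.
Since P''(w) = -6w^2 + 32w - 38, we get P''(1) = -12 < 0 ⇒ local maximum; P''(3) = 4 > 0 ⇒ local minimum; P''(4) = -6 < 0 ⇒ local maximum.
Thus P has its local minimum at w = 3, with value 13/2.

13/2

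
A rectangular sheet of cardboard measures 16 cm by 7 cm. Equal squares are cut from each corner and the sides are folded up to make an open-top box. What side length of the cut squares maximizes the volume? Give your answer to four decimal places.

With cut size x, the volume is V(x) = x(16 − 2x)(7 − 2x) for 0 < x < 3.5.
V'(x) = 12x^2 − 92x + 112. Setting V'(x) = 0 gives x ≈ 1.5179 (the root in (0, 3.5)).
V''(x) = 24x − 92 is negative there, so this is the maximum; V ≈ 78.0090.

1.5179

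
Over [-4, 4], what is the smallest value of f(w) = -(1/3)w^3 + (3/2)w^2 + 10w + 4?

f'(w) = -w^2 + 3w + 10, whose only zero in [-4, 4] is w = -2.
Candidates: f(-4) = 28/3, f(-2) = -22/3, f(4) = 140/3.
Hence the absolute minimum is -22/3 at w = -2.

-22/3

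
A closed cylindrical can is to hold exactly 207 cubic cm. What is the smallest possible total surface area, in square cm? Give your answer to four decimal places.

With radius r and height h, πr²h = 207 so h = 207/(πr²), and S(r) = 2πr² + 2πrh = 2πr² + 2·207/r.
S'(r) = 4πr − 2·207/r² = 0 ⇒ r³ = 207/(2π), so r ≈ 3.2058 and h = 2r ≈ 6.4115.
S''(r) = 4π + 4·207/r³ > 0, so this is the minimum; S ≈ 193.7142.

193.7142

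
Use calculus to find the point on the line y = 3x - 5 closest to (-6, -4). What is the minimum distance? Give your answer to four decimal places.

6.0083

Minimize D(x)^2 = (x + 6)^2 + (3x - 1)^2.
d/dx[D^2] = 2(x + 6) + 2·3·(3x - 1) = 0 ⇒ x = -3/10.
Then y = -59/10 and the distance is √(361/10) ≈ 6.0083.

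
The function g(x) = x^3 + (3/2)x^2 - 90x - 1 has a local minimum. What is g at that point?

g'(x) = 3x^2 + 3x - 90. Setting g'(x) = 0 gives x ∈ {-6, 5}.
Second-derivative test with g''(x) = 6x + 3: g''(-6) = -33 < 0 ⇒ local maximum; g''(5) = 33 > 0 ⇒ local minimum.
So the local minimum value is g(5) = -577/2.

-577/2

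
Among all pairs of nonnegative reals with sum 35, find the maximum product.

With x + y = 35, the product is P(x) = x(35 − x).
P'(x) = 35 − 2x = 0 gives x = 35/2; P'' = −2 < 0, so this is the maximum.
P = 35/2·35/2 = 1225/4.

1225/4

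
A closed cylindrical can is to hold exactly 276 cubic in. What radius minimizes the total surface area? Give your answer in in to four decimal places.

With radius r and height h, πr²h = 276 so h = 276/(πr²), and S(r) = 2πr² + 2πrh = 2πr² + 2·276/r.
S'(r) = 4πr − 2·276/r² = 0 ⇒ r³ = 276/(2π), so r ≈ 3.5284 and h = 2r ≈ 7.0568.
S''(r) = 4π + 4·276/r³ > 0, so this is the minimum; S ≈ 234.6680.

3.5284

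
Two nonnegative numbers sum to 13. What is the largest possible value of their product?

169/4

With x + y = 13, the product is P(x) = x(13 − x).
P'(x) = 13 − 2x = 0 gives x = 13/2; P'' = −2 < 0, so this is the maximum.
P = 13/2·13/2 = 169/4.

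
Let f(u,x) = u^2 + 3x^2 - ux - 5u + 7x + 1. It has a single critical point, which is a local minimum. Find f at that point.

-78/11

∂f/∂u = 2u - x - 5 = 0 and ∂f/∂x = -u + 6x + 7 = 0, so (u, x) = (23/11, -9/11).
The Hessian has f_{uu} = 2, f_{xx} = 6, f_{ux} = -1, giving D = 11 > 0 with f_{uu} > 0, so the point is a local minimum.
f(23/11, -9/11) = -78/11.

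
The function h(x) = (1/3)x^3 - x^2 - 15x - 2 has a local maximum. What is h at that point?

25

h'(x) = x^2 - 2x - 15 = 0 at x = -3, 5.
Since h''(x) = 2x - 2, we get h''(-3) = -8 < 0 ⇒ local maximum; h''(5) = 8 > 0 ⇒ local minimum.
The local maximum is h(-3) = 25.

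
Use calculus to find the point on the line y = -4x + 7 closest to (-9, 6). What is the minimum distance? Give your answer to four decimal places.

Minimize D(x)^2 = (x + 9)^2 + (-4x + 1)^2.
d/dx[D^2] = 2(x + 9) + 2·(-4)·(-4x + 1) = 0 ⇒ x = -5/17.
Then y = 139/17 and the distance is √(1369/17) ≈ 8.9738.

8.9738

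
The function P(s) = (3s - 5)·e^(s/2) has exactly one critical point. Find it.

Differentiating with the product rule gives P'(s) = ((3/2)s + 1/2)·e^(s/2). Since e^(s/2) > 0, the only critical point is s = -1/3.
P''(-1/3) has the same sign as 3/2 > 0, so this is a local minimum.
P(-1/3) = (-6)·e^(-1/6) ≈ -5.0789.

-1/3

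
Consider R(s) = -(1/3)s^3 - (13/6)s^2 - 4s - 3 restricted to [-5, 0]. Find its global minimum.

The derivative is -s^2 - (13/3)s - 4, which vanishes at s = -3 and s = -4/3.
Compare values at every candidate in [-5, 0]: R(-5) = 9/2,  R(-3) = -3/2,  R(-4/3) = -59/81,  R(0) = -3.
The minimum over the interval is -3, attained at s = 0.

-3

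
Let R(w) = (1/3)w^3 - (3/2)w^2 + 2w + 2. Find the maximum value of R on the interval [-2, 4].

22/3

The derivative is w^2 - 3w + 2, which vanishes at w = 1 and w = 2.
Candidates: R(-2) = -32/3; R(1) = 17/6; R(2) = 8/3; R(4) = 22/3.
The maximum over the interval is 22/3, attained at w = 4.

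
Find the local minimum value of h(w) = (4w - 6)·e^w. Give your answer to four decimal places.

-6.5949

h'(w) = 4·e^w + (4w - 6)·1·e^w = (4w - 2)·e^w. Since e^w > 0, the only critical point is w = 1/2.
h''(1/2) has the same sign as 4 > 0, so this is a local minimum.
h(1/2) = (-4)·e^(1/2) ≈ -6.5949.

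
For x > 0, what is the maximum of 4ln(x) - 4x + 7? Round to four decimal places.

g'(x) = 4/x − 4 = 0 gives x = 1.
g''(x) = -4/x², which is negative for x > 0, so this is a local maximum.
g(1) = 4·ln(1) - 4 + 7 ≈ 3.0000.

3.0000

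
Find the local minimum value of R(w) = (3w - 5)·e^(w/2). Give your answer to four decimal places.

-5.0789

R'(w) = 3·e^(w/2) + (3w - 5)·(1/2)·e^(w/2) = ((3/2)w + 1/2)·e^(w/2). Since e^(w/2) > 0, the only critical point is w = -1/3.
R''(-1/3) has the same sign as 3/2 > 0, so this is a local minimum.
R(-1/3) = (-6)·e^(-1/6) ≈ -5.0789.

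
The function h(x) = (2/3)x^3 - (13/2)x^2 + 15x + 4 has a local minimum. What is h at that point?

-1/6

Critical points: h'(x) = 2x^2 - 13x + 15 vanishes at x = 3/2, 5.
Since h''(x) = 4x - 13, we get h''(3/2) = -7 < 0 ⇒ local maximum; h''(5) = 7 > 0 ⇒ local minimum.
Thus h has its local minimum at x = 5, with value -1/6.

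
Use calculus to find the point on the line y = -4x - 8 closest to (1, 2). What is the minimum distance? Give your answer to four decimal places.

3.3955

Minimize D(x)^2 = (x - 1)^2 + (-4x - 10)^2.
d/dx[D^2] = 2(x - 1) + 2·(-4)·(-4x - 10) = 0 ⇒ x = -39/17.
Then y = 20/17 and the distance is √(196/17) ≈ 3.3955.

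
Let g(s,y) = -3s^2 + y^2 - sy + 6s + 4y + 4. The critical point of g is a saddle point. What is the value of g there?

∂g/∂s = -6s - y + 6 = 0 and ∂g/∂y = -s + 2y + 4 = 0, so (s, y) = (16/13, -18/13).
The Hessian has g_{ss} = -6, g_{yy} = 2, g_{sy} = -1, giving D = -13 < 0, so the point is a saddle point.
g(16/13, -18/13) = 64/13.

64/13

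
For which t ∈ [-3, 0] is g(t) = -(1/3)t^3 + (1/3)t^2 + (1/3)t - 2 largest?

The derivative is -t^2 + (2/3)t + 1/3, whose only zero in [-3, 0] is t = -1/3.
Evaluating at the critical points and endpoints: g(-3) = 9,  g(-1/3) = -167/81,  g(0) = -2.
The maximum over the interval is 9, attained at t = -3.

-3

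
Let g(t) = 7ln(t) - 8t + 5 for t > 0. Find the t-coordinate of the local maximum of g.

g'(t) = 7/t − 8 = 0 gives t = 7/8.
g''(t) = -7/t², which is negative for t > 0, so this is a local maximum.
g(7/8) = 7·ln(7/8) - 7 + 5 ≈ -2.9347.

7/8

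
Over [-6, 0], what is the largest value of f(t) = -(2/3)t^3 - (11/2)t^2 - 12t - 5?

13

Differentiating, f'(t) = -2t^2 - 11t - 12; which vanishes at t = -4 and t = -3/2.
Candidates: f(-6) = 13; f(-4) = -7/3; f(-3/2) = 23/8; f(0) = -5.
The maximum over the interval is 13, attained at t = -6.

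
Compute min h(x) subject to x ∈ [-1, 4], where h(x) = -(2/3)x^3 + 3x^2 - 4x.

The derivative is -2x^2 + 6x - 4, which vanishes at x = 1 and x = 2.
Compare values at every candidate in [-1, 4]: h(-1) = 23/3; h(1) = -5/3; h(2) = -4/3; h(4) = -32/3.
The minimum over the interval is -32/3, attained at x = 4.

-32/3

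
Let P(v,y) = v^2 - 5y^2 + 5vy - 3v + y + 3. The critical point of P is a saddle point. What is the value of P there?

106/45

∂P/∂v = 2v + 5y - 3 = 0 and ∂P/∂y = 5v - 10y + 1 = 0, so (v, y) = (5/9, 17/45).
The Hessian has P_{vv} = 2, P_{yy} = -10, P_{vy} = 5, giving D = -45 < 0, so the point is a saddle point.
P(5/9, 17/45) = 106/45.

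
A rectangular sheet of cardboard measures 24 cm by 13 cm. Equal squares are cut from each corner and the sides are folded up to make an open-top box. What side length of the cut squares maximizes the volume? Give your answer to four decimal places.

With cut size x, the volume is V(x) = x(24 − 2x)(13 − 2x) for 0 < x < 6.5.
V'(x) = 12x^2 − 148x + 312. Setting V'(x) = 0 gives x ≈ 2.6986 (the root in (0, 6.5)).
V''(x) = 24x − 148 is negative there, so this is the maximum; V ≈ 381.6721.

2.6986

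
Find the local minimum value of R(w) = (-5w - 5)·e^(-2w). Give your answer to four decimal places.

Differentiating with the product rule gives R'(w) = (10w + 5)·e^(-2w). Since e^(-2w) > 0, the only critical point is w = -1/2.
R''(-1/2) has the same sign as 10 > 0, so this is a local minimum.
R(-1/2) = (-5/2)·e^(1) ≈ -6.7957.

-6.7957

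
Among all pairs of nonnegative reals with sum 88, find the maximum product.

1936

With x + y = 88, the product is P(x) = x(88 − x).
P'(x) = 88 − 2x = 0 gives x = 44; P'' = −2 < 0, so this is the maximum.
P = 44·44 = 1936.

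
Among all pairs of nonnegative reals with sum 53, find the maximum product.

2809/4

With x + y = 53, the product is P(x) = x(53 − x).
P'(x) = 53 − 2x = 0 gives x = 53/2; P'' = −2 < 0, so this is the maximum.
P = 53/2·53/2 = 2809/4.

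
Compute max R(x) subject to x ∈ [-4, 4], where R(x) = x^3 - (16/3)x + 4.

140/3

Differentiating, R'(x) = 3x^2 - 16/3; which vanishes at x = -4/3 and x = 4/3.
Candidates: R(-4) = -116/3, R(-4/3) = 236/27, R(4/3) = -20/27, R(4) = 140/3.
The maximum over the interval is 140/3, attained at x = 4.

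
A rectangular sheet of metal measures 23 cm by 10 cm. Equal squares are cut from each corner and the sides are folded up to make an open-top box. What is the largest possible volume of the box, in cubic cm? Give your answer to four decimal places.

With cut size x, the volume is V(x) = x(23 − 2x)(10 − 2x) for 0 < x < 5.
V'(x) = 12x^2 − 132x + 230. Setting V'(x) = 0 gives x ≈ 2.1708 (the root in (0, 5)).
V''(x) = 24x − 132 is negative there, so this is the maximum; V ≈ 229.1859.

229.1859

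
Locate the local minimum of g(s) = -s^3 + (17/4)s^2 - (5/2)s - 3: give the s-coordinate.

g'(s) = -3s^2 + (17/2)s - 5/2. Setting g'(s) = 0 gives s ∈ {1/3, 5/2}.
Since g''(s) = -6s + 17/2, we get g''(1/3) = 13/2 > 0 ⇒ local minimum; g''(5/2) = -13/2 < 0 ⇒ local maximum.
The local minimum is g(1/3) = -367/108.

1/3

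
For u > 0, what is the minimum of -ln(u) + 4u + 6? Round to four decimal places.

8.3863

g'(u) = -1/u + 4 = 0 gives u = 1/4.
g''(u) = 1/u², which is positive for u > 0, so this is a local minimum.
g(1/4) = -1·ln(1/4) + 1 + 6 ≈ 8.3863.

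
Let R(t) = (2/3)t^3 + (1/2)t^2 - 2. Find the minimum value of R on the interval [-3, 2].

-31/2

Differentiating, R'(t) = 2t^2 + t; which vanishes at t = -1/2 and t = 0.
Compare values at every candidate in [-3, 2]: R(-3) = -31/2, R(-1/2) = -47/24, R(0) = -2, R(2) = 16/3.
So the minimum is R(-3) = -31/2.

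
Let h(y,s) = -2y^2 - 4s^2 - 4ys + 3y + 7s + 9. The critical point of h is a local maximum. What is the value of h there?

97/8

∂h/∂y = -4y - 4s + 3 = 0 and ∂h/∂s = -4y - 8s + 7 = 0, so (y, s) = (-1/4, 1).
The Hessian has h_{yy} = -4, h_{ss} = -8, h_{ys} = -4, giving D = 16 > 0 with h_{yy} < 0, so the point is a local maximum.
h(-1/4, 1) = 97/8.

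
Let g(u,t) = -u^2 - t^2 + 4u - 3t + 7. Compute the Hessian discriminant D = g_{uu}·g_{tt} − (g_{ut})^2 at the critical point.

4

∂g/∂u = -2u + 4 = 0 and ∂g/∂t = -2t - 3 = 0, so (u, t) = (2, -3/2).
The Hessian has g_{uu} = -2, g_{tt} = -2, g_{ut} = 0, giving D = 4 > 0 with g_{uu} < 0, so the point is a local maximum.
D = (-2)·(-2) − (0)^2 = 4.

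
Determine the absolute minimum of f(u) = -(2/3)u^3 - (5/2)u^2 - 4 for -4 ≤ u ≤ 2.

-58/3

f'(u) = -2u^2 - 5u, which vanishes at u = -5/2 and u = 0.
Compare values at every candidate in [-4, 2]: f(-4) = -4/3,  f(-5/2) = -221/24,  f(0) = -4,  f(2) = -58/3.
Hence the absolute minimum is -58/3 at u = 2.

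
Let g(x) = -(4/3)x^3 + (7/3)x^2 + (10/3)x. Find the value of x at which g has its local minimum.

-1/2

Critical points: g'(x) = -4x^2 + (14/3)x + 10/3 vanishes at x = -1/2, 5/3.
Since g''(x) = -8x + 14/3, we get g''(-1/2) = 26/3 > 0 ⇒ local minimum; g''(5/3) = -26/3 < 0 ⇒ local maximum.
So the local minimum value is g(-1/2) = -11/12.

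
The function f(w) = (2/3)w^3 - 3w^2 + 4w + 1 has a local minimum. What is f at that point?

Critical points: f'(w) = 2w^2 - 6w + 4 vanishes at w = 1, 2.
Since f''(w) = 4w - 6, we get f''(1) = -2 < 0 ⇒ local maximum; f''(2) = 2 > 0 ⇒ local minimum.
Thus f has its local minimum at w = 2, with value 7/3.

7/3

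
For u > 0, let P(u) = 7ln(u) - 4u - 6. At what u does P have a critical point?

P'(u) = 7/u − 4 = 0 gives u = 7/4.
P''(u) = -7/u², which is negative for u > 0, so this is a local maximum.
P(7/4) = 7·ln(7/4) - 7 - 6 ≈ -9.0827.

7/4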